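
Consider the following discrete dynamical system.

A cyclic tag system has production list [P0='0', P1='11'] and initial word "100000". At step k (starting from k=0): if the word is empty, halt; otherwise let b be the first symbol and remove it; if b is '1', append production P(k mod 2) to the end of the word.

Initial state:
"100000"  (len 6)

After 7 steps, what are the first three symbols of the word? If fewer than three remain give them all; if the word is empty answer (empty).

(empty)

k=0  "100000"  (len 6)
k=1  "000000"  (len 6)
k=2  "00000"  (len 5)
k=3  "0000"  (len 4)
k=4  "000"  (len 3)
k=5  "00"  (len 2)
k=6  "0"  (len 1)
k=7  (halted — word empty)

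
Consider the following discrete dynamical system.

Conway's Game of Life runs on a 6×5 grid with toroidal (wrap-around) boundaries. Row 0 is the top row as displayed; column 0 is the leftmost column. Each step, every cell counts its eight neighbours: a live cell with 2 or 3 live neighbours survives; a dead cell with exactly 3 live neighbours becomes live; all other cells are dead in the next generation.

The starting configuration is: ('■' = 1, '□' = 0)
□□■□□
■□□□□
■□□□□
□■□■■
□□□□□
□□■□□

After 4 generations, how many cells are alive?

[0] □□■□□
■□□□□
■□□□□
□■□■■
□□□□□
□□■□□
[1] □■□□□
□■□□□
■■□□□
■□□□■
□□■■□
□□□□□
[2] □□□□□
□■■□□
□■□□■
■□■■■
□□□■■
□□■□□
[3] □■■□□
■■■□□
□□□□■
□■■□□
■■□□□
□□□■□
[4] ■□□■□
■□■■□
□□□■□
□■■□□
■■□□□
■□□□□

11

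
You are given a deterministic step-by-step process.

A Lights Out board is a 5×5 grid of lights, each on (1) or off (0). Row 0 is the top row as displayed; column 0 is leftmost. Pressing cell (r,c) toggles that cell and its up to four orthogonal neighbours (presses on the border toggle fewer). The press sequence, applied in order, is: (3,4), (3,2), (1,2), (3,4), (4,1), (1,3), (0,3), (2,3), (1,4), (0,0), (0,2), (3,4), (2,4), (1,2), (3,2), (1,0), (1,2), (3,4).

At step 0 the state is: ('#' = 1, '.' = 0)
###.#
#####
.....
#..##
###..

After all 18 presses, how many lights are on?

11

step 0: ###.#
#####
.....
#..##
###..
step 1: ###.#
#####
....#
#....
###.#
step 2: ###.#
#####
..#.#
####.
##..#
step 3: ##..#
#...#
....#
####.
##..#
step 4: ##..#
#...#
.....
###.#
##...
step 5: ##..#
#...#
.....
#.#.#
..#..
step 6: ##.##
#.##.
...#.
#.#.#
..#..
step 7: ###..
#.#..
...#.
#.#.#
..#..
step 8: ###..
#.##.
..#.#
#.###
..#..
step 9: ###.#
#.#.#
..#..
#.###
..#..
step 10: ..#.#
..#.#
..#..
#.###
..#..
step 11: .#.##
....#
..#..
#.###
..#..
step 12: .#.##
....#
..#.#
#.#..
..#.#
step 13: .#.##
.....
..##.
#.#.#
..#.#
step 14: .####
.###.
...#.
#.#.#
..#.#
step 15: .####
.###.
..##.
##.##
....#
step 16: #####
#.##.
#.##.
##.##
....#
step 17: ##.##
##...
#..#.
##.##
....#
step 18: ##.##
##...
#..##
##...
.....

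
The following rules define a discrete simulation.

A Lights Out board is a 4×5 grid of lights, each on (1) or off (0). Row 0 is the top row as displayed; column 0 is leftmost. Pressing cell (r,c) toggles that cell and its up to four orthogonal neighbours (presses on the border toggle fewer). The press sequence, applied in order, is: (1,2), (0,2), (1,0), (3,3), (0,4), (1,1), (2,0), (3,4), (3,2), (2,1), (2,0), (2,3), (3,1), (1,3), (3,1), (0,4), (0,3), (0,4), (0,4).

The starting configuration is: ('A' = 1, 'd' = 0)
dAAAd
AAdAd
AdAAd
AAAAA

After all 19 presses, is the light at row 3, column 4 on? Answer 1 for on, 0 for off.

1

0) dAAAd
AAdAd
AdAAd
AAAAA
1) dAdAd
AdAdd
AddAd
AAAAA
2) ddAdd
Adddd
AddAd
AAAAA
3) AdAdd
dAddd
dddAd
AAAAA
4) AdAdd
dAddd
ddddd
AAddd
5) AdAAA
dAddA
ddddd
AAddd
6) AAAAA
AdAdA
dAddd
AAddd
7) AAAAA
ddAdA
Adddd
dAddd
8) AAAAA
ddAdA
AdddA
dAdAA
9) AAAAA
ddAdA
AdAdA
ddAdA
10) AAAAA
dAAdA
dAddA
dAAdA
11) AAAAA
AAAdA
AdddA
AAAdA
12) AAAAA
AAAAA
AdAAd
AAAAA
13) AAAAA
AAAAA
AAAAd
dddAA
14) AAAdA
AAddd
AAAdd
dddAA
15) AAAdA
AAddd
AdAdd
AAAAA
16) AAAAd
AAddA
AdAdd
AAAAA
17) AAddA
AAdAA
AdAdd
AAAAA
18) AAdAd
AAdAd
AdAdd
AAAAA
19) AAddA
AAdAA
AdAdd
AAAAA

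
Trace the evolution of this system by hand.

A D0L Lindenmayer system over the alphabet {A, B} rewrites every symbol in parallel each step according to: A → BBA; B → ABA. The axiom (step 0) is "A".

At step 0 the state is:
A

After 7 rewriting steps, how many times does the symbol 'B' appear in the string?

1094

t=0: A
t=1: BBA
t=2: ABAABABBA
t=3: BBAABABBABBAABABBAABAABABBA
t=4: ABAABABBABBAABABBAABAABABBAABAABABBABBAABABBAABAABABBABBAABABBABBAABABBAABAABABBA
t=5: BBAABABBABBAABABBAABAABABBAABAABABBABBAABABBAABAABABBABBAA…ABBAABAABABBABBAABABBAABAABABBABBAABABBABBAABABBAABAABABBA  (len 243)
t=6: ABAABABBABBAABABBAABAABABBAABAABABBABBAABABBAABAABABBABBAA…ABBAABAABABBABBAABABBAABAABABBABBAABABBABBAABABBAABAABABBA  (len 729)
t=7: BBAABABBABBAABABBAABAABABBAABAABABBABBAABABBAABAABABBABBAA…ABBAABAABABBABBAABABBAABAABABBABBAABABBABBAABABBAABAABABBA  (len 2187)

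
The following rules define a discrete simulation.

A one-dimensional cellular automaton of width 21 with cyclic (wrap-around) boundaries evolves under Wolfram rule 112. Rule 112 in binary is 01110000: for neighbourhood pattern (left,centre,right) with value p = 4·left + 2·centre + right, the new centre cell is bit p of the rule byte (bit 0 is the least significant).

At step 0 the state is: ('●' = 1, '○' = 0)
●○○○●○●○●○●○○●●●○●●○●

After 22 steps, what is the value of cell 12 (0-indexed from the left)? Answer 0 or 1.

0

gen 0: ●○○○●○●○●○●○○●●●○●●○●
gen 1: ●●○○○●○●○●○●○○○●●○●●○
gen 2: ○●●○○○●○●○●○●○○○●●○●●
gen 3: ●○●●○○○●○●○●○●○○○●●○●
gen 4: ●●○●●○○○●○●○●○●○○○●●○
gen 5: ○●●○●●○○○●○●○●○●○○○●●
gen 6: ●○●●○●●○○○●○●○●○●○○○●
gen 7: ●●○●●○●●○○○●○●○●○●○○○
gen 8: ○●●○●●○●●○○○●○●○●○●○○
gen 9: ○○●●○●●○●●○○○●○●○●○●○
gen 10: ○○○●●○●●○●●○○○●○●○●○●
gen 11: ●○○○●●○●●○●●○○○●○●○●○
gen 12: ○●○○○●●○●●○●●○○○●○●○●
gen 13: ●○●○○○●●○●●○●●○○○●○●○
gen 14: ○●○●○○○●●○●●○●●○○○●○●
gen 15: ●○●○●○○○●●○●●○●●○○○●○
gen 16: ○●○●○●○○○●●○●●○●●○○○●
gen 17: ●○●○●○●○○○●●○●●○●●○○○
gen 18: ○●○●○●○●○○○●●○●●○●●○○
gen 19: ○○●○●○●○●○○○●●○●●○●●○
gen 20: ○○○●○●○●○●○○○●●○●●○●●
gen 21: ●○○○●○●○●○●○○○●●○●●○●
gen 22: ●●○○○●○●○●○●○○○●●○●●○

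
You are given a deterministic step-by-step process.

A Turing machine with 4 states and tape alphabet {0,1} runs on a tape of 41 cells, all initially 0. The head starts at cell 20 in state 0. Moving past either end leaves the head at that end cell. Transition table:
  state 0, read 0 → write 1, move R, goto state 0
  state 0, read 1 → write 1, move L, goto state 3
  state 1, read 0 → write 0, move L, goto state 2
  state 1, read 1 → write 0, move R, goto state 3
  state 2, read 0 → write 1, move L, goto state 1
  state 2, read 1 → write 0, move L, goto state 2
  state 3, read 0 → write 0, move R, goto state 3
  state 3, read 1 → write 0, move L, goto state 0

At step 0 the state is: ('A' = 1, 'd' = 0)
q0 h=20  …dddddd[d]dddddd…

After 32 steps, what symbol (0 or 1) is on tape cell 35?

[0] q0 h=20  …dddddd[d]dddddd…
[1] q0 h=21  …dddddA[d]dddddd…
[2] q0 h=22  …ddddAA[d]dddddd…
[3] q0 h=23  …dddAAA[d]dddddd…
[4] q0 h=24  …ddAAAA[d]dddddd…
[5] q0 h=25  …dAAAAA[d]dddddd…
[6] q0 h=26  …AAAAAA[d]dddddd…
[7] q0 h=27  …AAAAAA[d]dddddd…
[8] q0 h=28  …AAAAAA[d]dddddd…
[9] q0 h=29  …AAAAAA[d]dddddd…
[10] q0 h=30  …AAAAAA[d]dddddd…
[11] q0 h=31  …AAAAAA[d]dddddd…
[12] q0 h=32  …AAAAAA[d]dddddd…
[13] q0 h=33  …AAAAAA[d]dddddd…
[14] q0 h=34  …AAAAAA[d]dddddd|
[15] q0 h=35  …AAAAAA[d]ddddd|
[16] q0 h=36  …AAAAAA[d]dddd|
[17] q0 h=37  …AAAAAA[d]ddd|
[18] q0 h=38  …AAAAAA[d]dd|
[19] q0 h=39  …AAAAAA[d]d|
[20] q0 h=40  …AAAAAA[d]|
[21] q0 h=40  …AAAAAA[A]|
[22] q3 h=39  …AAAAAA[A]A|
[23] q0 h=38  …AAAAAA[A]dA|
[24] q3 h=37  …AAAAAA[A]AdA|
[25] q0 h=36  …AAAAAA[A]dAdA|
[26] q3 h=35  …AAAAAA[A]AdAdA|
[27] q0 h=34  …AAAAAA[A]dAdAdA|
[28] q3 h=33  …AAAAAA[A]AdAdAd…
[29] q0 h=32  …AAAAAA[A]dAdAdA…
[30] q3 h=31  …AAAAAA[A]AdAdAd…
[31] q0 h=30  …AAAAAA[A]dAdAdA…
[32] q3 h=29  …AAAAAA[A]AdAdAd…

0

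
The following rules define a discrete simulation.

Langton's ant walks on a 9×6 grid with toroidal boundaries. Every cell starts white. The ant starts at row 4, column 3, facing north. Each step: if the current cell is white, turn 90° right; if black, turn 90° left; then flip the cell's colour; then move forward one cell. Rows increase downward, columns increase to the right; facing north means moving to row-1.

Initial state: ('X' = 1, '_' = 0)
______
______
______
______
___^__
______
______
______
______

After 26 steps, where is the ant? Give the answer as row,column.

7,2

[0] ______
______
______
______
___^__
______
______
______
______
[1] ______
______
______
______
___X>_
______
______
______
______
[2] ______
______
______
______
___XX_
____v_
______
______
______
[3] ______
______
______
______
___XX_
___<X_
______
______
______
[4] ______
______
______
______
___^X_
___XX_
______
______
______
[5] ______
______
______
______
__<_X_
___XX_
______
______
______
[6] ______
______
______
__^___
__X_X_
___XX_
______
______
______
[7] ______
______
______
__X>__
__X_X_
___XX_
______
______
______
[8] ______
______
______
__XX__
__XvX_
___XX_
______
______
______
[9] ______
______
______
__XX__
__<XX_
___XX_
______
______
______
[10] ______
______
______
__XX__
___XX_
__vXX_
______
______
______
[11] ______
______
______
__XX__
___XX_
_<XXX_
______
______
______
[12] ______
______
______
__XX__
_^_XX_
_XXXX_
______
______
______
[13] ______
______
______
__XX__
_X>XX_
_XXXX_
______
______
______
[14] ______
______
______
__XX__
_XXXX_
_XvXX_
______
______
______
[15] ______
______
______
__XX__
_XXXX_
_X_>X_
______
______
______
[16] ______
______
______
__XX__
_XX^X_
_X__X_
______
______
______
[17] ______
______
______
__XX__
_X<_X_
_X__X_
______
______
______
[18] ______
______
______
__XX__
_X__X_
_Xv_X_
______
______
______
[19] ______
______
______
__XX__
_X__X_
_<X_X_
______
______
______
[20] ______
______
______
__XX__
_X__X_
__X_X_
_v____
______
______
[21] ______
______
______
__XX__
_X__X_
__X_X_
<X____
______
______
[22] ______
______
______
__XX__
_X__X_
^_X_X_
XX____
______
______
[23] ______
______
______
__XX__
_X__X_
X>X_X_
XX____
______
______
[24] ______
______
______
__XX__
_X__X_
XXX_X_
Xv____
______
______
[25] ______
______
______
__XX__
_X__X_
XXX_X_
X_>___
______
______
[26] ______
______
______
__XX__
_X__X_
XXX_X_
X_X___
__v___
______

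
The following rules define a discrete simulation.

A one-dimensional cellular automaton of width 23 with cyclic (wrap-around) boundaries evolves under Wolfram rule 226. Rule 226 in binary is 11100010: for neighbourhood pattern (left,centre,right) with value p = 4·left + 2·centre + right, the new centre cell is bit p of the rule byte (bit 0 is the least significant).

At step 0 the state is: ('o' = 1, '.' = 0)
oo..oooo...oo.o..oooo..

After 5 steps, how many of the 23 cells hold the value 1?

k=0  oo..oooo...oo.o..oooo..
k=1  .o.o.ooo..o.oo..o.ooo.o
k=2  o.o.o.oo.o.o.o.o.o.ooo.
k=3  .o.o.o.oo.o.o.o.o.o.ooo
k=4  o.o.o.o.oo.o.o.o.o.o.oo
k=5  oo.o.o.o.oo.o.o.o.o.o.o

13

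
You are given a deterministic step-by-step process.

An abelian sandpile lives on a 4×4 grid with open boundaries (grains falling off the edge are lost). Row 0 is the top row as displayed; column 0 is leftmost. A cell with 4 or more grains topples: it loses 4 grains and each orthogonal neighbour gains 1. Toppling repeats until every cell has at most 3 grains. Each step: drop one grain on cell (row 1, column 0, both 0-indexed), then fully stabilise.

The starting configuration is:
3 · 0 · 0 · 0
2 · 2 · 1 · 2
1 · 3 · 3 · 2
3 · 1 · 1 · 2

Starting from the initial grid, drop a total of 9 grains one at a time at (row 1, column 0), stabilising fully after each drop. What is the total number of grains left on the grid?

step 0: 3 · 0 · 0 · 0
2 · 2 · 1 · 2
1 · 3 · 3 · 2
3 · 1 · 1 · 2
step 1: 3 · 0 · 0 · 0
3 · 2 · 1 · 2
1 · 3 · 3 · 2
3 · 1 · 1 · 2
step 2: 0 · 1 · 0 · 0
1 · 3 · 1 · 2
2 · 3 · 3 · 2
3 · 1 · 1 · 2
step 3: 0 · 1 · 0 · 0
2 · 3 · 1 · 2
2 · 3 · 3 · 2
3 · 1 · 1 · 2
step 4: 0 · 1 · 0 · 0
3 · 3 · 1 · 2
2 · 3 · 3 · 2
3 · 1 · 1 · 2
step 5: 1 · 2 · 0 · 0
2 · 1 · 3 · 2
1 · 2 · 0 · 3
0 · 3 · 2 · 2
step 6: 1 · 2 · 0 · 0
3 · 1 · 3 · 2
1 · 2 · 0 · 3
0 · 3 · 2 · 2
step 7: 2 · 2 · 0 · 0
0 · 2 · 3 · 2
2 · 2 · 0 · 3
0 · 3 · 2 · 2
step 8: 2 · 2 · 0 · 0
1 · 2 · 3 · 2
2 · 2 · 0 · 3
0 · 3 · 2 · 2
step 9: 2 · 2 · 0 · 0
2 · 2 · 3 · 2
2 · 2 · 0 · 3
0 · 3 · 2 · 2

27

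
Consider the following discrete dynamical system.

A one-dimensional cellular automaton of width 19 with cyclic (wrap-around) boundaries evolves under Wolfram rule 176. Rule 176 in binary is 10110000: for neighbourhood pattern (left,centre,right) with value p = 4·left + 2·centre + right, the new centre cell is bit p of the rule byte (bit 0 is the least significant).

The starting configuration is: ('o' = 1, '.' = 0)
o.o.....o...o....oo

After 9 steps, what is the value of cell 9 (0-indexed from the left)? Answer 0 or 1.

gen 0: o.o.....o...o....oo
gen 1: .o.o.....o...o....o
gen 2: o.o.o.....o...o....
gen 3: .o.o.o.....o...o...
gen 4: ..o.o.o.....o...o..
gen 5: ...o.o.o.....o...o.
gen 6: ....o.o.o.....o...o
gen 7: o....o.o.o.....o...
gen 8: .o....o.o.o.....o..
gen 9: ..o....o.o.o.....o.

1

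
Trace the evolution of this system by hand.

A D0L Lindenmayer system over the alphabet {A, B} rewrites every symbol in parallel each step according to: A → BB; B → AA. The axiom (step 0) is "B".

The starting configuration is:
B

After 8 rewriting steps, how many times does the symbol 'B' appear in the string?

256

t=0: B
t=1: AA
t=2: BBBB
t=3: AAAAAAAA
t=4: BBBBBBBBBBBBBBBB
t=5: AAAAAAAAAAAAAAAAAAAAAAAAAAAAAAAA
t=6: BBBBBBBBBBBBBBBBBBBBBBBBBBBBBBBBBBBBBBBBBBBBBBBBBBBBBBBBBBBBBBBB
t=7: AAAAAAAAAAAAAAAAAAAAAAAAAAAAAAAAAAAAAAAAAAAAAAAAAAAAAAAAAA…AAAAAAAAAAAAAAAAAAAAAAAAAAAAAAAAAAAAAAAAAAAAAAAAAAAAAAAAAA  (len 128)
t=8: BBBBBBBBBBBBBBBBBBBBBBBBBBBBBBBBBBBBBBBBBBBBBBBBBBBBBBBBBB…BBBBBBBBBBBBBBBBBBBBBBBBBBBBBBBBBBBBBBBBBBBBBBBBBBBBBBBBBB  (len 256)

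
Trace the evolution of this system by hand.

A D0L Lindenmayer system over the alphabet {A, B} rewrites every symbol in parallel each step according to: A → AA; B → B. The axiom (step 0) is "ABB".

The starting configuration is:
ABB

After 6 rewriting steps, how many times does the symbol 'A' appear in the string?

64

[0] ABB
[1] AABB
[2] AAAABB
[3] AAAAAAAABB
[4] AAAAAAAAAAAAAAAABB
[5] AAAAAAAAAAAAAAAAAAAAAAAAAAAAAAAABB
[6] AAAAAAAAAAAAAAAAAAAAAAAAAAAAAAAAAAAAAAAAAAAAAAAAAAAAAAAAAAAAAAAABB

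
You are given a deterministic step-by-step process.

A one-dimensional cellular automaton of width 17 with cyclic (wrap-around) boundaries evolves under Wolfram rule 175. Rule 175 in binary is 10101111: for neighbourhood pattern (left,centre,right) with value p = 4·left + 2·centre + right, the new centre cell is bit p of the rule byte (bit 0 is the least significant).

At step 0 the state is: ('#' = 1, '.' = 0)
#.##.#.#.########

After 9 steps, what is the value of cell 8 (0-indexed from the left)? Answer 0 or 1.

1

k=0  #.##.#.#.########
k=1  .##.#############
k=2  ##.#############.
k=3  #.#############.#
k=4  .#############.##
k=5  #############.##.
k=6  ############.##.#
k=7  ###########.##.##
k=8  ##########.##.###
k=9  #########.##.####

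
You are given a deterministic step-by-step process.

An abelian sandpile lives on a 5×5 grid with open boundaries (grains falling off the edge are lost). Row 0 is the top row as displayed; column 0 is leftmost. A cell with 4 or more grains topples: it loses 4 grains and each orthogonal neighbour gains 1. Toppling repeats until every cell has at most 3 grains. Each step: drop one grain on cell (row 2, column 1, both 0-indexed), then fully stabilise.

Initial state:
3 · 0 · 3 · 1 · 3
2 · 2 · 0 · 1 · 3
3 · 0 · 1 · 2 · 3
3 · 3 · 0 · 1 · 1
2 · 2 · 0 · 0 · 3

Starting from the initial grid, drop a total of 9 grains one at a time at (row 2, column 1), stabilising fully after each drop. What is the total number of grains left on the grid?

45

k=0  3 · 0 · 3 · 1 · 3
2 · 2 · 0 · 1 · 3
3 · 0 · 1 · 2 · 3
3 · 3 · 0 · 1 · 1
2 · 2 · 0 · 0 · 3
k=1  3 · 0 · 3 · 1 · 3
2 · 2 · 0 · 1 · 3
3 · 1 · 1 · 2 · 3
3 · 3 · 0 · 1 · 1
2 · 2 · 0 · 0 · 3
k=2  3 · 0 · 3 · 1 · 3
2 · 2 · 0 · 1 · 3
3 · 2 · 1 · 2 · 3
3 · 3 · 0 · 1 · 1
2 · 2 · 0 · 0 · 3
k=3  3 · 0 · 3 · 1 · 3
2 · 2 · 0 · 1 · 3
3 · 3 · 1 · 2 · 3
3 · 3 · 0 · 1 · 1
2 · 2 · 0 · 0 · 3
k=4  3 · 0 · 3 · 1 · 3
3 · 3 · 0 · 1 · 3
1 · 2 · 2 · 2 · 3
1 · 1 · 1 · 1 · 1
3 · 3 · 0 · 0 · 3
k=5  3 · 0 · 3 · 1 · 3
3 · 3 · 0 · 1 · 3
1 · 3 · 2 · 2 · 3
1 · 1 · 1 · 1 · 1
3 · 3 · 0 · 0 · 3
k=6  0 · 2 · 3 · 1 · 3
1 · 1 · 1 · 1 · 3
3 · 1 · 3 · 2 · 3
1 · 2 · 1 · 1 · 1
3 · 3 · 0 · 0 · 3
k=7  0 · 2 · 3 · 1 · 3
1 · 1 · 1 · 1 · 3
3 · 2 · 3 · 2 · 3
1 · 2 · 1 · 1 · 1
3 · 3 · 0 · 0 · 3
k=8  0 · 2 · 3 · 1 · 3
1 · 1 · 1 · 1 · 3
3 · 3 · 3 · 2 · 3
1 · 2 · 1 · 1 · 1
3 · 3 · 0 · 0 · 3
k=9  0 · 2 · 3 · 1 · 3
2 · 2 · 2 · 1 · 3
0 · 2 · 0 · 3 · 3
2 · 3 · 2 · 1 · 1
3 · 3 · 0 · 0 · 3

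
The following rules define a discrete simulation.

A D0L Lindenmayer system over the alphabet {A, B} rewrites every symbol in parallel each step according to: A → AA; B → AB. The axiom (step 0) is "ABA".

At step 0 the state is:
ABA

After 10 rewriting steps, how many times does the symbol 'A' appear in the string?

step 0: ABA
step 1: AAABAA
step 2: AAAAAAABAAAA
step 3: AAAAAAAAAAAAAAABAAAAAAAA
step 4: AAAAAAAAAAAAAAAAAAAAAAAAAAAAAAABAAAAAAAAAAAAAAAA
step 5: AAAAAAAAAAAAAAAAAAAAAAAAAAAAAAAAAAAAAAAAAAAAAAAAAAAAAAAAAAAAAAABAAAAAAAAAAAAAAAAAAAAAAAAAAAAAAAA
step 6: AAAAAAAAAAAAAAAAAAAAAAAAAAAAAAAAAAAAAAAAAAAAAAAAAAAAAAAAAA…AAAAAAAAAAAAAAAAAAAAAAAAAAAAAAAAAAAAAAAAAAAAAAAAAAAAAAAAAA  (len 192)
step 7: AAAAAAAAAAAAAAAAAAAAAAAAAAAAAAAAAAAAAAAAAAAAAAAAAAAAAAAAAA…AAAAAAAAAAAAAAAAAAAAAAAAAAAAAAAAAAAAAAAAAAAAAAAAAAAAAAAAAA  (len 384)
step 8: AAAAAAAAAAAAAAAAAAAAAAAAAAAAAAAAAAAAAAAAAAAAAAAAAAAAAAAAAA…AAAAAAAAAAAAAAAAAAAAAAAAAAAAAAAAAAAAAAAAAAAAAAAAAAAAAAAAAA  (len 768)
step 9: AAAAAAAAAAAAAAAAAAAAAAAAAAAAAAAAAAAAAAAAAAAAAAAAAAAAAAAAAA…AAAAAAAAAAAAAAAAAAAAAAAAAAAAAAAAAAAAAAAAAAAAAAAAAAAAAAAAAA  (len 1536)
step 10: AAAAAAAAAAAAAAAAAAAAAAAAAAAAAAAAAAAAAAAAAAAAAAAAAAAAAAAAAA…AAAAAAAAAAAAAAAAAAAAAAAAAAAAAAAAAAAAAAAAAAAAAAAAAAAAAAAAAA  (len 3072)

3071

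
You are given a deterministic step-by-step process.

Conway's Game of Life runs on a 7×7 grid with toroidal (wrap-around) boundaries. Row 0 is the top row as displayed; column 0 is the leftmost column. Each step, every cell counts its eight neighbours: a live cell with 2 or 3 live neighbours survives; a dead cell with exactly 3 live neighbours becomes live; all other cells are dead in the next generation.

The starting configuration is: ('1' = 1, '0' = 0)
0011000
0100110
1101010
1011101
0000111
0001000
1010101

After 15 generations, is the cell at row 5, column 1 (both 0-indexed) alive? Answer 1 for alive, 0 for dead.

k=0  0011000
0100110
1101010
1011101
0000111
0001000
1010101
k=1  1010001
1100011
0000000
0010000
1010001
1001000
0110100
k=2  0011000
0100010
1100001
0100000
1011001
1001001
0010001
k=3  0111000
0100001
0110001
0000000
0011001
0001010
1110001
k=4  0001001
0001000
0110000
1101000
0011100
0001110
1000101
k=5  1001111
0001000
1101000
1000100
0100010
0010001
1000001
k=6  1001110
0101010
1111100
1010101
1100011
0100011
0101100
k=7  1100011
0000010
0000000
0000100
0010100
0100000
0101000
k=8  1110111
1000010
0000000
0001000
0001000
0101000
0100001
k=9  0010100
1000110
0000000
0000000
0001100
1000000
0001101
k=10  0000001
0001110
0000000
0000000
0000000
0000010
0001110
k=11  0000001
0000110
0000100
0000000
0000000
0000010
0000111
k=12  0000001
0000110
0000110
0000000
0000000
0000111
0000101
k=13  0000101
0000101
0000110
0000000
0000010
0000101
1000101
k=14  0001101
0001101
0000110
0000110
0000010
1000101
1001101
k=15  0010001
0000001
0000001
0000001
0000000
1001100
0000000

0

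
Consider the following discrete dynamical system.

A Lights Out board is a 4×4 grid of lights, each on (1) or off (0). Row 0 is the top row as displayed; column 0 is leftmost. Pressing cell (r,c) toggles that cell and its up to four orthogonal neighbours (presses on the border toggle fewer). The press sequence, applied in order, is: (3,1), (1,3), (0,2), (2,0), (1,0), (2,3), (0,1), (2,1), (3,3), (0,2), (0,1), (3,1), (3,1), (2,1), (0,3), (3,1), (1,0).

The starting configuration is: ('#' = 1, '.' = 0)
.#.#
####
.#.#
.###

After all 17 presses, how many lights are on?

9

[0] .#.#
####
.#.#
.###
[1] .#.#
####
...#
#..#
[2] .#..
##..
....
#..#
[3] ..##
###.
....
#..#
[4] ..##
.##.
##..
...#
[5] #.##
#.#.
.#..
...#
[6] #.##
#.##
.###
....
[7] .#.#
####
.###
....
[8] .#.#
#.##
#..#
.#..
[9] .#.#
#.##
#...
.###
[10] ..#.
#..#
#...
.###
[11] ##..
##.#
#...
.###
[12] ##..
##.#
##..
#..#
[13] ##..
##.#
#...
.###
[14] ##..
#..#
.##.
..##
[15] ####
#...
.##.
..##
[16] ####
#...
..#.
##.#
[17] .###
.#..
#.#.
##.#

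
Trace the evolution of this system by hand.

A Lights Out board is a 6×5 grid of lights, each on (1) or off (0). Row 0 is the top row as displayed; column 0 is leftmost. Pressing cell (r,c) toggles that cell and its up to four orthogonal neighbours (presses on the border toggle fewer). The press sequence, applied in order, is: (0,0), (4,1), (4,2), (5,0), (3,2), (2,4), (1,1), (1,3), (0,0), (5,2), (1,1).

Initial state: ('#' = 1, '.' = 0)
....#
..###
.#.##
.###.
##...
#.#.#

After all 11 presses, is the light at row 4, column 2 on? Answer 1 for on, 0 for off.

0

gen 0: ....#
..###
.#.##
.###.
##...
#.#.#
gen 1: ##..#
#.###
.#.##
.###.
##...
#.#.#
gen 2: ##..#
#.###
.#.##
..##.
..#..
###.#
gen 3: ##..#
#.###
.#.##
...#.
.#.#.
##..#
gen 4: ##..#
#.###
.#.##
...#.
##.#.
....#
gen 5: ##..#
#.###
.####
.##..
####.
....#
gen 6: ##..#
#.##.
.##..
.##.#
####.
....#
gen 7: #...#
.#.#.
..#..
.##.#
####.
....#
gen 8: #..##
.##.#
..##.
.##.#
####.
....#
gen 9: .#.##
###.#
..##.
.##.#
####.
....#
gen 10: .#.##
###.#
..##.
.##.#
##.#.
.####
gen 11: ...##
....#
.###.
.##.#
##.#.
.####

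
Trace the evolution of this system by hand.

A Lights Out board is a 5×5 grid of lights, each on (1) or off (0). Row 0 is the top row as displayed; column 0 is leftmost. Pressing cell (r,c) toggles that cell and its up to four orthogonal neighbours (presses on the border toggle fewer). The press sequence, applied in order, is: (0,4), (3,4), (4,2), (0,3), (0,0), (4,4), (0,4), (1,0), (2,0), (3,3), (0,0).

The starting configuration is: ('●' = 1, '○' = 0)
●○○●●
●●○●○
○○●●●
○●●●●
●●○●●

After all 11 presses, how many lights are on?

11

k=0  ●○○●●
●●○●○
○○●●●
○●●●●
●●○●●
k=1  ●○○○○
●●○●●
○○●●●
○●●●●
●●○●●
k=2  ●○○○○
●●○●●
○○●●○
○●●○○
●●○●○
k=3  ●○○○○
●●○●●
○○●●○
○●○○○
●○●○○
k=4  ●○●●●
●●○○●
○○●●○
○●○○○
●○●○○
k=5  ○●●●●
○●○○●
○○●●○
○●○○○
●○●○○
k=6  ○●●●●
○●○○●
○○●●○
○●○○●
●○●●●
k=7  ○●●○○
○●○○○
○○●●○
○●○○●
●○●●●
k=8  ●●●○○
●○○○○
●○●●○
○●○○●
●○●●●
k=9  ●●●○○
○○○○○
○●●●○
●●○○●
●○●●●
k=10  ●●●○○
○○○○○
○●●○○
●●●●○
●○●○●
k=11  ○○●○○
●○○○○
○●●○○
●●●●○
●○●○●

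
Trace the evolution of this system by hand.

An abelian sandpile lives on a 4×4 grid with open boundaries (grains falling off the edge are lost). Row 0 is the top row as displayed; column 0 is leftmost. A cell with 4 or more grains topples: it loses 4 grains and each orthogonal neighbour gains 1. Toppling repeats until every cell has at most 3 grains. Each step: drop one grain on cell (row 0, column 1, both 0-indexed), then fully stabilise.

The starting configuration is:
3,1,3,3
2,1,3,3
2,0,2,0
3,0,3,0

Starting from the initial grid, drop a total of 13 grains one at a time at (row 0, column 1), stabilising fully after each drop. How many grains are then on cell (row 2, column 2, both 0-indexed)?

3

k=0  3,1,3,3
2,1,3,3
2,0,2,0
3,0,3,0
k=1  3,2,3,3
2,1,3,3
2,0,2,0
3,0,3,0
k=2  3,3,3,3
2,1,3,3
2,0,2,0
3,0,3,0
k=3  0,2,2,1
3,3,1,1
2,0,3,1
3,0,3,0
k=4  0,3,2,1
3,3,1,1
2,0,3,1
3,0,3,0
k=5  2,1,3,1
0,1,2,1
3,1,3,1
3,0,3,0
k=6  2,2,3,1
0,1,2,1
3,1,3,1
3,0,3,0
k=7  2,3,3,1
0,1,2,1
3,1,3,1
3,0,3,0
k=8  3,1,0,2
0,2,3,1
3,1,3,1
3,0,3,0
k=9  3,2,0,2
0,2,3,1
3,1,3,1
3,0,3,0
k=10  3,3,0,2
0,2,3,1
3,1,3,1
3,0,3,0
k=11  0,1,1,2
1,3,3,1
3,1,3,1
3,0,3,0
k=12  0,2,1,2
1,3,3,1
3,1,3,1
3,0,3,0
k=13  0,3,1,2
1,3,3,1
3,1,3,1
3,0,3,0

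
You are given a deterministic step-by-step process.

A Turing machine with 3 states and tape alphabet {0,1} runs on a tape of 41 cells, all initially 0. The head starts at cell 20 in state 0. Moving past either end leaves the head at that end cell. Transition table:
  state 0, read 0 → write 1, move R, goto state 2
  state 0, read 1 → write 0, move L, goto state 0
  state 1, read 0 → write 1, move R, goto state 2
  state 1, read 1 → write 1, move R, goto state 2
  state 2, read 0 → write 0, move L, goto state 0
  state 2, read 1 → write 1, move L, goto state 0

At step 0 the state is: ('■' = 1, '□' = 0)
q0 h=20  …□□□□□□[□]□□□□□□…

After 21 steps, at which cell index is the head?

0) q0 h=20  …□□□□□□[□]□□□□□□…
1) q2 h=21  …□□□□□■[□]□□□□□□…
2) q0 h=20  …□□□□□□[■]□□□□□□…
3) q0 h=19  …□□□□□□[□]□□□□□□…
4) q2 h=20  …□□□□□■[□]□□□□□□…
5) q0 h=19  …□□□□□□[■]□□□□□□…
6) q0 h=18  …□□□□□□[□]□□□□□□…
7) q2 h=19  …□□□□□■[□]□□□□□□…
8) q0 h=18  …□□□□□□[■]□□□□□□…
9) q0 h=17  …□□□□□□[□]□□□□□□…
10) q2 h=18  …□□□□□■[□]□□□□□□…
11) q0 h=17  …□□□□□□[■]□□□□□□…
12) q0 h=16  …□□□□□□[□]□□□□□□…
13) q2 h=17  …□□□□□■[□]□□□□□□…
14) q0 h=16  …□□□□□□[■]□□□□□□…
15) q0 h=15  …□□□□□□[□]□□□□□□…
16) q2 h=16  …□□□□□■[□]□□□□□□…
17) q0 h=15  …□□□□□□[■]□□□□□□…
18) q0 h=14  …□□□□□□[□]□□□□□□…
19) q2 h=15  …□□□□□■[□]□□□□□□…
20) q0 h=14  …□□□□□□[■]□□□□□□…
21) q0 h=13  …□□□□□□[□]□□□□□□…

13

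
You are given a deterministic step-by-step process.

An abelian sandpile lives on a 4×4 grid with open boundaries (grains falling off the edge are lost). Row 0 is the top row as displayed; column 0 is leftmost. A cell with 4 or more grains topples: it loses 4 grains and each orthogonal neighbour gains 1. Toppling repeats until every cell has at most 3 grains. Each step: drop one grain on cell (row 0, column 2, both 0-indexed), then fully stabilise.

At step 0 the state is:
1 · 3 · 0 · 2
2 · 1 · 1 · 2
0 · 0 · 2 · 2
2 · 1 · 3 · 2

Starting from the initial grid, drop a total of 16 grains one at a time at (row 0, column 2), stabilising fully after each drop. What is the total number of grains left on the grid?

32

k=0  1 · 3 · 0 · 2
2 · 1 · 1 · 2
0 · 0 · 2 · 2
2 · 1 · 3 · 2
k=1  1 · 3 · 1 · 2
2 · 1 · 1 · 2
0 · 0 · 2 · 2
2 · 1 · 3 · 2
k=2  1 · 3 · 2 · 2
2 · 1 · 1 · 2
0 · 0 · 2 · 2
2 · 1 · 3 · 2
k=3  1 · 3 · 3 · 2
2 · 1 · 1 · 2
0 · 0 · 2 · 2
2 · 1 · 3 · 2
k=4  2 · 0 · 1 · 3
2 · 2 · 2 · 2
0 · 0 · 2 · 2
2 · 1 · 3 · 2
k=5  2 · 0 · 2 · 3
2 · 2 · 2 · 2
0 · 0 · 2 · 2
2 · 1 · 3 · 2
k=6  2 · 0 · 3 · 3
2 · 2 · 2 · 2
0 · 0 · 2 · 2
2 · 1 · 3 · 2
k=7  2 · 1 · 1 · 0
2 · 2 · 3 · 3
0 · 0 · 2 · 2
2 · 1 · 3 · 2
k=8  2 · 1 · 2 · 0
2 · 2 · 3 · 3
0 · 0 · 2 · 2
2 · 1 · 3 · 2
k=9  2 · 1 · 3 · 0
2 · 2 · 3 · 3
0 · 0 · 2 · 2
2 · 1 · 3 · 2
k=10  2 · 2 · 1 · 2
2 · 3 · 1 · 0
0 · 0 · 3 · 3
2 · 1 · 3 · 2
k=11  2 · 2 · 2 · 2
2 · 3 · 1 · 0
0 · 0 · 3 · 3
2 · 1 · 3 · 2
k=12  2 · 2 · 3 · 2
2 · 3 · 1 · 0
0 · 0 · 3 · 3
2 · 1 · 3 · 2
k=13  2 · 3 · 0 · 3
2 · 3 · 2 · 0
0 · 0 · 3 · 3
2 · 1 · 3 · 2
k=14  2 · 3 · 1 · 3
2 · 3 · 2 · 0
0 · 0 · 3 · 3
2 · 1 · 3 · 2
k=15  2 · 3 · 2 · 3
2 · 3 · 2 · 0
0 · 0 · 3 · 3
2 · 1 · 3 · 2
k=16  2 · 3 · 3 · 3
2 · 3 · 2 · 0
0 · 0 · 3 · 3
2 · 1 · 3 · 2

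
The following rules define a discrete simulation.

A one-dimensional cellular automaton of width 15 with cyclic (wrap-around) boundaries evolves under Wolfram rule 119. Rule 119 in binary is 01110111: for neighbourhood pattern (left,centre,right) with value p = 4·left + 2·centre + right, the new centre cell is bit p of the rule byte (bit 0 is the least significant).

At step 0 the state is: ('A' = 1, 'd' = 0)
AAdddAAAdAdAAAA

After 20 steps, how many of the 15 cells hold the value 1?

step 0: AAdddAAAdAdAAAA
step 1: dAAAAddAAAAdddd
step 2: AdddAAAdddAAAAA
step 3: AAAAddAAAAddddd
step 4: dddAAAdddAAAAAA
step 5: AAAddAAAAdddddA
step 6: ddAAAdddAAAAAAd
step 7: AAddAAAAdddddAA
step 8: dAAAdddAAAAAAdd
step 9: AddAAAAdddddAAA
step 10: AAAdddAAAAAAddd
step 11: ddAAAAdddddAAAA
step 12: AAdddAAAAAAdddA
step 13: dAAAAdddddAAAAd
step 14: AdddAAAAAAdddAA
step 15: AAAAdddddAAAAdd
step 16: dddAAAAAAdddAAA
step 17: AAAdddddAAAAddA
step 18: ddAAAAAAdddAAAd
step 19: AAdddddAAAAddAA
step 20: dAAAAAAdddAAAdd

9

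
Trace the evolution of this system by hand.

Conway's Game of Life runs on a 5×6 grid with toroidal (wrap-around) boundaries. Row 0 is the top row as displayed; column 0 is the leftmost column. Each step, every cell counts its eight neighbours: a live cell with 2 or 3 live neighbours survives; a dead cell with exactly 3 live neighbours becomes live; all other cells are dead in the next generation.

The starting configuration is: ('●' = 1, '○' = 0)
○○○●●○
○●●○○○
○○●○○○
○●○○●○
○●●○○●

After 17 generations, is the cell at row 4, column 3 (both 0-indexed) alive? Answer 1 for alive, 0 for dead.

t=0: ○○○●●○
○●●○○○
○○●○○○
○●○○●○
○●●○○●
t=1: ●○○●●○
○●●○○○
○○●●○○
●●○●○○
●●●○○●
t=2: ○○○●●○
○●○○●○
●○○●○○
○○○●●●
○○○○○○
t=3: ○○○●●○
○○●○●●
●○●●○○
○○○●●●
○○○○○●
t=4: ○○○●○○
○●●○○●
●●●○○○
●○●●○●
○○○○○●
t=5: ●○●○●○
○○○●○○
○○○○●○
○○●●●●
●○●●○●
t=6: ●○●○●○
○○○●●●
○○●○○●
●●●○○○
●○○○○○
t=7: ●●○○●○
●●●○○○
○○●○○●
●○●○○●
●○●●○○
t=8: ○○○○○○
○○●●○○
○○●●○●
●○●○●●
○○●●●○
t=9: ○○○○●○
○○●●●○
●○○○○●
●○○○○○
○●●○●○
t=10: ○●○○●●
○○○●●○
●●○●●●
●○○○○○
○●○●○●
t=11: ○○○○○●
○●○○○○
●●●●○○
○○○●○○
○●●○○●
t=12: ○●●○○○
○●○○○○
●●○●○○
○○○●●○
●○●○●○
t=13: ●○●●○○
○○○○○○
●●○●●○
●○○○●○
○○●○●●
t=14: ○●●●●●
●○○○●●
●●○●●○
●○●○○○
●○●○●○
t=15: ○○●○○○
○○○○○○
○○●●●○
●○●○●○
●○○○●○
t=16: ○○○○○○
○○●○○○
○●●○●●
○○●○●○
○○○○○○
t=17: ○○○○○○
○●●●○○
○●●○●●
○●●○●●
○○○○○○

0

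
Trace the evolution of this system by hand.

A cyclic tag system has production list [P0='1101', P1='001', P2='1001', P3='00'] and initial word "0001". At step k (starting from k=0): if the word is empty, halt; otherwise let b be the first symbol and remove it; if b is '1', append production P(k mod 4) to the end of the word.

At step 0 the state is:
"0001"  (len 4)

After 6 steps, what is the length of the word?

0) "0001"  (len 4)
1) "001"  (len 3)
2) "01"  (len 2)
3) "1"  (len 1)
4) "00"  (len 2)
5) "0"  (len 1)
6) (halted — word empty)

0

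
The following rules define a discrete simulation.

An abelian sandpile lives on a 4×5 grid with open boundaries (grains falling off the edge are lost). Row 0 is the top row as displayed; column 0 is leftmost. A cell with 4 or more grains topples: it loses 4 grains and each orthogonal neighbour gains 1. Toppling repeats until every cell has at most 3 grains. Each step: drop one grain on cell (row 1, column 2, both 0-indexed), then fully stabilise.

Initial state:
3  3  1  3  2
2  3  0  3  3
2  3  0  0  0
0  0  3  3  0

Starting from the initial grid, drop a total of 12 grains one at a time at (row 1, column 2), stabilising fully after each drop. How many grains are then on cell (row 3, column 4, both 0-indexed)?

k=0  3  3  1  3  2
2  3  0  3  3
2  3  0  0  0
0  0  3  3  0
k=1  3  3  1  3  2
2  3  1  3  3
2  3  0  0  0
0  0  3  3  0
k=2  3  3  1  3  2
2  3  2  3  3
2  3  0  0  0
0  0  3  3  0
k=3  3  3  1  3  2
2  3  3  3  3
2  3  0  0  0
0  0  3  3  0
k=4  1  2  0  2  0
1  3  3  2  1
0  1  2  1  1
1  1  3  3  0
k=5  1  3  1  2  0
2  0  1  3  1
0  2  3  1  1
1  1  3  3  0
k=6  1  3  1  2  0
2  0  2  3  1
0  2  3  1  1
1  1  3  3  0
k=7  1  3  1  2  0
2  0  3  3  1
0  2  3  1  1
1  1  3  3  0
k=8  1  3  2  3  0
2  1  2  1  2
0  3  2  0  2
1  2  1  1  1
k=9  1  3  2  3  0
2  1  3  1  2
0  3  2  0  2
1  2  1  1  1
k=10  1  3  3  3  0
2  2  0  2  2
0  3  3  0  2
1  2  1  1  1
k=11  1  3  3  3  0
2  2  1  2  2
0  3  3  0  2
1  2  1  1  1
k=12  1  3  3  3  0
2  2  2  2  2
0  3  3  0  2
1  2  1  1  1

1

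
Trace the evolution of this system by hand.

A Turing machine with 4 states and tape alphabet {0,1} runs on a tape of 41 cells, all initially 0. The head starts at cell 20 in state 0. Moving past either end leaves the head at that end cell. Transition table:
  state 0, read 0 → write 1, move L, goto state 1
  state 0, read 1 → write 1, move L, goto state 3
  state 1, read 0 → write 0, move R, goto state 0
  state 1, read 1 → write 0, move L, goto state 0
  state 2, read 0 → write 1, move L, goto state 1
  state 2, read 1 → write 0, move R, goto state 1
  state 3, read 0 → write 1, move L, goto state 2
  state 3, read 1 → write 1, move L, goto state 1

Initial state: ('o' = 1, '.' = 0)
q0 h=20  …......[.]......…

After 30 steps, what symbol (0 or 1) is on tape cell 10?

1

0) q0 h=20  …......[.]......…
1) q1 h=19  …......[.]o.....…
2) q0 h=20  …......[o]......…
3) q3 h=19  …......[.]o.....…
4) q2 h=18  …......[.]oo....…
5) q1 h=17  …......[.]ooo...…
6) q0 h=18  …......[o]oo....…
7) q3 h=17  …......[.]ooo...…
8) q2 h=16  …......[.]oooo..…
9) q1 h=15  …......[.]ooooo.…
10) q0 h=16  …......[o]oooo..…
11) q3 h=15  …......[.]ooooo.…
12) q2 h=14  …......[.]oooooo…
13) q1 h=13  …......[.]oooooo…
14) q0 h=14  …......[o]oooooo…
15) q3 h=13  …......[.]oooooo…
16) q2 h=12  …......[.]oooooo…
17) q1 h=11  …......[.]oooooo…
18) q0 h=12  …......[o]oooooo…
19) q3 h=11  …......[.]oooooo…
20) q2 h=10  …......[.]oooooo…
21) q1 h= 9  …......[.]oooooo…
22) q0 h=10  …......[o]oooooo…
23) q3 h= 9  …......[.]oooooo…
24) q2 h= 8  …......[.]oooooo…
25) q1 h= 7  …......[.]oooooo…
26) q0 h= 8  …......[o]oooooo…
27) q3 h= 7  …......[.]oooooo…
28) q2 h= 6  |......[.]oooooo…
29) q1 h= 5  |.....[.]oooooo…
30) q0 h= 6  |......[o]oooooo…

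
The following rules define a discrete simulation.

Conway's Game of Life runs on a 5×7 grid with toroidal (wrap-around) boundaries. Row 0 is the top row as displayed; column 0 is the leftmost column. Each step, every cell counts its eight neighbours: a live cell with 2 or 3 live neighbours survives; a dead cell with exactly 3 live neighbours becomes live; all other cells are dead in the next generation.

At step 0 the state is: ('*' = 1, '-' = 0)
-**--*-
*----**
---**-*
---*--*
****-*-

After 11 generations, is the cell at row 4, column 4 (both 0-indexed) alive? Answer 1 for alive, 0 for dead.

k=0  -**--*-
*----**
---**-*
---*--*
****-*-
k=1  ---*-*-
****---
---**--
-*----*
*--*-*-
k=2  *--*---
-*-----
---**--
*-**-**
*-*--*-
k=3  *-*---*
--***--
**-****
*-*--*-
*-*--*-
k=4  *-*-***
-------
*------
--*----
*-**-*-
k=5  *-*-**-
**---*-
-------
--**--*
*-*--*-
k=6  *-****-
**--**-
***---*
-***--*
*-*--*-
k=7  *-*----
-------
----*--
---*-*-
*----*-
k=8  -*----*
-------
----*--
-----**
-*--*--
k=9  *------
-------
-----*-
----**-
------*
k=10  -------
-------
----**-
----***
-----**
k=11  -------
-------
----*-*
-------
----*-*

1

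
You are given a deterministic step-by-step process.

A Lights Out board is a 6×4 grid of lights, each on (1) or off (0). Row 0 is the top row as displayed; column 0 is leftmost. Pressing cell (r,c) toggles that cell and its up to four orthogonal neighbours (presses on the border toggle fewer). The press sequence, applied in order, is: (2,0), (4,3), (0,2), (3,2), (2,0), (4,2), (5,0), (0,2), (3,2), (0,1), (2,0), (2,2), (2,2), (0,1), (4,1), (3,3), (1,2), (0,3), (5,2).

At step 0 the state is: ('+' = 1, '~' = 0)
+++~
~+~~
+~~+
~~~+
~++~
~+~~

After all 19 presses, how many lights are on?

t=0: +++~
~+~~
+~~+
~~~+
~++~
~+~~
t=1: +++~
++~~
~+~+
+~~+
~++~
~+~~
t=2: +++~
++~~
~+~+
+~~~
~+~+
~+~+
t=3: +~~+
+++~
~+~+
+~~~
~+~+
~+~+
t=4: +~~+
+++~
~+++
++++
~+++
~+~+
t=5: +~~+
~++~
+~++
~+++
~+++
~+~+
t=6: +~~+
~++~
+~++
~+~+
~~~~
~+++
t=7: +~~+
~++~
+~++
~+~+
+~~~
+~++
t=8: +++~
~+~~
+~++
~+~+
+~~~
+~++
t=9: +++~
~+~~
+~~+
~~+~
+~+~
+~++
t=10: ~~~~
~~~~
+~~+
~~+~
+~+~
+~++
t=11: ~~~~
+~~~
~+~+
+~+~
+~+~
+~++
t=12: ~~~~
+~+~
~~+~
+~~~
+~+~
+~++
t=13: ~~~~
+~~~
~+~+
+~+~
+~+~
+~++
t=14: +++~
++~~
~+~+
+~+~
+~+~
+~++
t=15: +++~
++~~
~+~+
+++~
~+~~
++++
t=16: +++~
++~~
~+~~
++~+
~+~+
++++
t=17: ++~~
+~++
~++~
++~+
~+~+
++++
t=18: ++++
+~+~
~++~
++~+
~+~+
++++
t=19: ++++
+~+~
~++~
++~+
~+++
+~~~

15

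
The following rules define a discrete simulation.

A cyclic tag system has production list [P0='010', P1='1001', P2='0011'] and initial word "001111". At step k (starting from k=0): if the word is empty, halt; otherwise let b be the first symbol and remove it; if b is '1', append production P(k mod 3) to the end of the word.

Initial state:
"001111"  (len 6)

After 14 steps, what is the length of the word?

t=0: "001111"  (len 6)
t=1: "01111"  (len 5)
t=2: "1111"  (len 4)
t=3: "1110011"  (len 7)
t=4: "110011010"  (len 9)
t=5: "100110101001"  (len 12)
t=6: "001101010010011"  (len 15)
t=7: "01101010010011"  (len 14)
t=8: "1101010010011"  (len 13)
t=9: "1010100100110011"  (len 16)
t=10: "010100100110011010"  (len 18)
t=11: "10100100110011010"  (len 17)
t=12: "01001001100110100011"  (len 20)
t=13: "1001001100110100011"  (len 19)
t=14: "0010011001101000111001"  (len 22)

22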